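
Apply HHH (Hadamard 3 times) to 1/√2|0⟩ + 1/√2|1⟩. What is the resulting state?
|0⟩

H² = I, so H^3 = H: a single Hadamard. With (a, b) = (1/√2, 1/√2), H gives ((a + b)/√2, (a − b)/√2) = (1, 0).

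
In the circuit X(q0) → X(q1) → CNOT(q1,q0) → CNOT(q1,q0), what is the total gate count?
4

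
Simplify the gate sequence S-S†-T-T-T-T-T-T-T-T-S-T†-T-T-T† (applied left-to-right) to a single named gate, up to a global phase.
S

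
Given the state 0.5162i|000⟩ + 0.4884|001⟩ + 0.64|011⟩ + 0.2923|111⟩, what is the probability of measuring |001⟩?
0.2385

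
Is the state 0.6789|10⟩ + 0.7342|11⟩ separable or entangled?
Separable

Writing the state as a|00⟩ + b|01⟩ + c|10⟩ + d|11⟩, it is a product state iff ad − bc = 0.
Here (a, b, c, d) = (0, 0, 0.6789, 0.7342): ad − bc = (0)(0.7342) − (0)(0.6789) = 0, so the state is separable.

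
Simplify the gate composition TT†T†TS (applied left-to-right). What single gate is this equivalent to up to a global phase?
S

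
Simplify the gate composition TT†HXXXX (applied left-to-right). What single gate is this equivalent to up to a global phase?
H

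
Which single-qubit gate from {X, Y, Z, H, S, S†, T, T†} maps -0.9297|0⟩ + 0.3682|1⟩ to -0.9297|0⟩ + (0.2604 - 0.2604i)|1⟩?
T†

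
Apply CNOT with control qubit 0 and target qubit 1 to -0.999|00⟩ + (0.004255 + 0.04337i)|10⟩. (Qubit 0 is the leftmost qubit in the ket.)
-0.999|00⟩ + (0.004255 + 0.04337i)|11⟩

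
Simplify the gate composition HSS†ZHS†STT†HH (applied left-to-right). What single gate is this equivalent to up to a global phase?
X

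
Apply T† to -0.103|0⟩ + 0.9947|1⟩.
-0.103|0⟩ + (0.7034 - 0.7034i)|1⟩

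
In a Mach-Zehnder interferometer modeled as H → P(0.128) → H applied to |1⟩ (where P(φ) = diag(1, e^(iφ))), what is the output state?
(0.00409 - 0.06383i)|0⟩ + (0.9959 + 0.06383i)|1⟩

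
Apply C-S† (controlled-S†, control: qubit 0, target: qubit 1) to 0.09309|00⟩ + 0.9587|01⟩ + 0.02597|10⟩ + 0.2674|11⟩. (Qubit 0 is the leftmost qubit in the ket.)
0.09309|00⟩ + 0.9587|01⟩ + 0.02597|10⟩ - 0.2674i|11⟩

C-S† leaves the control-|0⟩ kets |00⟩, |01⟩ unchanged and applies S† to qubit 1 on the control-|1⟩ pair (|10⟩, |11⟩).
S† = [[1, 0], [0, -i]].
With a = amp(|10⟩) = 0.02597 and b = amp(|11⟩) = 0.2674:
new amp(|10⟩) = (1)·a = 0.02597
new amp(|11⟩) = (-i)·b = -0.2674i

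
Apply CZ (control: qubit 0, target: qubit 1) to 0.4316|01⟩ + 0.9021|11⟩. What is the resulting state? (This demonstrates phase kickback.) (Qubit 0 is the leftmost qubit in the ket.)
0.4316|01⟩ - 0.9021|11⟩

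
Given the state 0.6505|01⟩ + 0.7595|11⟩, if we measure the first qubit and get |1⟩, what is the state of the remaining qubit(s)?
|1⟩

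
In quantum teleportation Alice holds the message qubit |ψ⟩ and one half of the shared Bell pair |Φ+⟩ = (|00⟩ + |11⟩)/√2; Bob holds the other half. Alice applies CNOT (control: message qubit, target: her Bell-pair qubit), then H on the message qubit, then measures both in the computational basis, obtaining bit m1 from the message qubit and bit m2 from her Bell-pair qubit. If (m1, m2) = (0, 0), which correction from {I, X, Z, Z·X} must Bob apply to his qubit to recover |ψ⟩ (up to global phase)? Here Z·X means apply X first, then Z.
I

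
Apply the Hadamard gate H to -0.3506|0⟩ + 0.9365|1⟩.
0.4143|0⟩ - 0.9101|1⟩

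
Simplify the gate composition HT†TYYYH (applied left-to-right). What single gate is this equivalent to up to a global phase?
Y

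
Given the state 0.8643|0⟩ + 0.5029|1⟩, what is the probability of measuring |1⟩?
0.2529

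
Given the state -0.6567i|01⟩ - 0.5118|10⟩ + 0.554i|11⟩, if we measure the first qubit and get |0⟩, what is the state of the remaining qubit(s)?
-i|1⟩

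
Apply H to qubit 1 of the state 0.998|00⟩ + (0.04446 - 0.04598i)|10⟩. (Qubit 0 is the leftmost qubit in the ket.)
0.7057|00⟩ + 0.7057|01⟩ + (0.03144 - 0.03251i)|10⟩ + (0.03144 - 0.03251i)|11⟩

H on qubit 1 mixes each pair of kets that differ only in qubit 1: amplitudes (a, b) of (|…0…⟩, |…1…⟩) become ((a + b)/√2, (a − b)/√2). Kets absent from the input have amplitude 0.
(|00⟩, |01⟩): (a, b) = (0.998, 0) → (0.7057, 0.7057)
(|10⟩, |11⟩): (a, b) = ((0.04446 - 0.04598i), 0) → ((0.03144 - 0.03251i), (0.03144 - 0.03251i))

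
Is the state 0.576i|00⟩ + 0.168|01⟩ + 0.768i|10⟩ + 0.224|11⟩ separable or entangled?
Separable

Writing the state as a|00⟩ + b|01⟩ + c|10⟩ + d|11⟩, it is a product state iff ad − bc = 0.
Here (a, b, c, d) = (0.576i, 0.168, 0.768i, 0.224): ad − bc = (0.576i)(0.224) − (0.168)(0.768i) = 0, so the state is separable.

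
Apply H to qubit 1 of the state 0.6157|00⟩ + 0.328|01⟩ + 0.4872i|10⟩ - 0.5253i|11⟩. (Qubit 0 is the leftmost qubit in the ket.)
0.6673|00⟩ + 0.2034|01⟩ - 0.02694i|10⟩ + 0.7159i|11⟩

H on qubit 1 mixes each pair of kets that differ only in qubit 1: amplitudes (a, b) of (|…0…⟩, |…1…⟩) become ((a + b)/√2, (a − b)/√2). Kets absent from the input have amplitude 0.
(|00⟩, |01⟩): (a, b) = (0.6157, 0.328) → (0.6673, 0.2034)
(|10⟩, |11⟩): (a, b) = (0.4872i, -0.5253i) → (-0.02694i, 0.7159i)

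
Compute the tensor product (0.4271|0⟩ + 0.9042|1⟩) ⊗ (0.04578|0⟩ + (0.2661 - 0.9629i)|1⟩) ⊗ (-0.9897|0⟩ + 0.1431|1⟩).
-0.01935|000⟩ + 0.002798|001⟩ + (-0.1125 + 0.407i)|010⟩ + (0.01626 - 0.05885i)|011⟩ - 0.04097|100⟩ + 0.005924|101⟩ + (-0.2381 + 0.8617i)|110⟩ + (0.03443 - 0.1246i)|111⟩

amp(|b₁b₂…⟩) = product of the factor amplitudes for bits b₁, b₂, …; only kets whose every factor amplitude is nonzero survive.
|000⟩: (0.4271)(0.04578)(-0.9897) = -0.01935
|001⟩: (0.4271)(0.04578)(0.1431) = 0.002798
|010⟩: (0.4271)(0.2661 - 0.9629i)(-0.9897) = (-0.1125 + 0.407i)
|011⟩: (0.4271)(0.2661 - 0.9629i)(0.1431) = (0.01626 - 0.05885i)
|100⟩: (0.9042)(0.04578)(-0.9897) = -0.04097
|101⟩: (0.9042)(0.04578)(0.1431) = 0.005924
|110⟩: (0.9042)(0.2661 - 0.9629i)(-0.9897) = (-0.2381 + 0.8617i)
|111⟩: (0.9042)(0.2661 - 0.9629i)(0.1431) = (0.03443 - 0.1246i)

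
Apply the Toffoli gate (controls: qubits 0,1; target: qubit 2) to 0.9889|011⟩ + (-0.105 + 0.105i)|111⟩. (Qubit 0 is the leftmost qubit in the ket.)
0.9889|011⟩ + (-0.105 + 0.105i)|110⟩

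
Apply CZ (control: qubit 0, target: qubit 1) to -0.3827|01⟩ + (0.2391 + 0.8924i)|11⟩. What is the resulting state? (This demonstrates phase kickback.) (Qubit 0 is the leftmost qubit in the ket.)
-0.3827|01⟩ + (-0.2391 - 0.8924i)|11⟩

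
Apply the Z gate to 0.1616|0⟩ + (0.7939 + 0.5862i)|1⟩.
0.1616|0⟩ + (-0.7939 - 0.5862i)|1⟩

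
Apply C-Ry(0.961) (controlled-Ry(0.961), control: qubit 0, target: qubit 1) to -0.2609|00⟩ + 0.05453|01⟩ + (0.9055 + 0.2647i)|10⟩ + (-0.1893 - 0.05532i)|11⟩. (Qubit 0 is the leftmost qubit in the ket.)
-0.2609|00⟩ + 0.05453|01⟩ + (0.8905 + 0.2603i)|10⟩ + (0.2507 + 0.07329i)|11⟩

C-Ry(0.961) leaves the control-|0⟩ kets |00⟩, |01⟩ unchanged and applies Ry(0.961) to qubit 1 on the control-|1⟩ pair (|10⟩, |11⟩).
Ry(0.961) = [[cos(θ/2), −sin(θ/2)], [sin(θ/2), cos(θ/2)]]; θ = 0.961, cos(θ/2) ≈ 0.886764, sin(θ/2) ≈ 0.462223.
With a = amp(|10⟩) = (0.9055 + 0.2647i) and b = amp(|11⟩) = (-0.1893 - 0.05532i):
new amp(|10⟩) = (0.886764)·a + (-0.462223)·b = (0.8905 + 0.2603i)
new amp(|11⟩) = (0.462223)·a + (0.886764)·b = (0.2507 + 0.07329i)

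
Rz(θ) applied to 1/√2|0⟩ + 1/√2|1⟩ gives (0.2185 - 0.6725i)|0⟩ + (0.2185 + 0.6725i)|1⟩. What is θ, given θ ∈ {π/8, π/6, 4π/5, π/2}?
4π/5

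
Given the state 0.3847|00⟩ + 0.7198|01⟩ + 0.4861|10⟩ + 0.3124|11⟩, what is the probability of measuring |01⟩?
0.5181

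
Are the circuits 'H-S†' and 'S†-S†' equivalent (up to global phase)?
No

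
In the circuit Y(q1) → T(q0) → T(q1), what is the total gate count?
3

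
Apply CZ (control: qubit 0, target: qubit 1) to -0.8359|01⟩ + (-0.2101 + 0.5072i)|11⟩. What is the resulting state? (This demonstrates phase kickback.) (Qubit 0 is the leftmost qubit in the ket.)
-0.8359|01⟩ + (0.2101 - 0.5072i)|11⟩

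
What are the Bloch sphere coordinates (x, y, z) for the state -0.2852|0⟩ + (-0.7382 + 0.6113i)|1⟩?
(0.4211, -0.3487, -0.8373)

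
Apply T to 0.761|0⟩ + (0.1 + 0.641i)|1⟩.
0.761|0⟩ + (-0.3825 + 0.524i)|1⟩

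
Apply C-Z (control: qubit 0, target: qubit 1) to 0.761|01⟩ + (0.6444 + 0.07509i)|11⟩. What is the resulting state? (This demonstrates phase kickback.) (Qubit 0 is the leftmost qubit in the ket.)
0.761|01⟩ + (-0.6444 - 0.07509i)|11⟩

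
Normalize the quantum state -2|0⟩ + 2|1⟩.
-1/√2|0⟩ + 1/√2|1⟩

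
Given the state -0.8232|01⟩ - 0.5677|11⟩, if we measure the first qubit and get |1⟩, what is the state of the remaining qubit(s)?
-|1⟩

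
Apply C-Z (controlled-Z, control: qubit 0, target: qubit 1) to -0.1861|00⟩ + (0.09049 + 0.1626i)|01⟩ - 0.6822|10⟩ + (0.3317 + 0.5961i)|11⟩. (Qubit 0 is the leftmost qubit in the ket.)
-0.1861|00⟩ + (0.09049 + 0.1626i)|01⟩ - 0.6822|10⟩ + (-0.3317 - 0.5961i)|11⟩

C-Z leaves the control-|0⟩ kets |00⟩, |01⟩ unchanged and applies Z to qubit 1 on the control-|1⟩ pair (|10⟩, |11⟩).
Z = [[1, 0], [0, -1]].
With a = amp(|10⟩) = -0.6822 and b = amp(|11⟩) = (0.3317 + 0.5961i):
new amp(|10⟩) = (1)·a = -0.6822
new amp(|11⟩) = (-1)·b = (-0.3317 - 0.5961i)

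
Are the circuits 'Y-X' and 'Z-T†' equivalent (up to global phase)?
No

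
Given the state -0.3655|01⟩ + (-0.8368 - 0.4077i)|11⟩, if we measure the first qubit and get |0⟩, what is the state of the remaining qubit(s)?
-|1⟩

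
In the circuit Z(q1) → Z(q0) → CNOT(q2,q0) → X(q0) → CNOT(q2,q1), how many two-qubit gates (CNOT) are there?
2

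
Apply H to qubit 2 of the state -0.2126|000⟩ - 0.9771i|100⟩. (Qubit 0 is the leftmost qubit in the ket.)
-0.1503|000⟩ - 0.1503|001⟩ - 0.6909i|100⟩ - 0.6909i|101⟩

H on qubit 2 mixes each pair of kets that differ only in qubit 2: amplitudes (a, b) of (|…0…⟩, |…1…⟩) become ((a + b)/√2, (a − b)/√2). Kets absent from the input have amplitude 0.
(|000⟩, |001⟩): (a, b) = (-0.2126, 0) → (-0.1503, -0.1503)
(|100⟩, |101⟩): (a, b) = (-0.9771i, 0) → (-0.6909i, -0.6909i)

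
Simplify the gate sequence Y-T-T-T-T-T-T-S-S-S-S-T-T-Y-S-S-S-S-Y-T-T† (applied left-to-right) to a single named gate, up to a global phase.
Y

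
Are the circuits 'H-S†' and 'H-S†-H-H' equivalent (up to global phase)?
Yes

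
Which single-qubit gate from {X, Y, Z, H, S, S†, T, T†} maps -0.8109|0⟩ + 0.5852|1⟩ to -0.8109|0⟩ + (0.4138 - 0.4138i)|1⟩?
T†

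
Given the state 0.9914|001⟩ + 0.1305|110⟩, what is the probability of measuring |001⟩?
0.9829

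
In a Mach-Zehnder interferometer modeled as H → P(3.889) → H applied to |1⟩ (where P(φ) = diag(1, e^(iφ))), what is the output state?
(0.8667 + 0.3399i)|0⟩ + (0.1333 - 0.3399i)|1⟩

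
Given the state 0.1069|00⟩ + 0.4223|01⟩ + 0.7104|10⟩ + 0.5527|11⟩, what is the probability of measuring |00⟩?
0.01143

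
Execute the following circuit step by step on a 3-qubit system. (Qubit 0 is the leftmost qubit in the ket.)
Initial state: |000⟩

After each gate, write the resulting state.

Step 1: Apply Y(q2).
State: i|001⟩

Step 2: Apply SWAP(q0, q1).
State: i|001⟩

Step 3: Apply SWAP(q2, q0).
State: i|100⟩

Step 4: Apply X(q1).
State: i|110⟩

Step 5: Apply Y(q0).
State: |010⟩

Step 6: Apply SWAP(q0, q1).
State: |100⟩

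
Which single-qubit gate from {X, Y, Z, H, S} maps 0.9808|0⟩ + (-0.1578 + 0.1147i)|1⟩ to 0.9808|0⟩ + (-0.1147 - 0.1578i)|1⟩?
S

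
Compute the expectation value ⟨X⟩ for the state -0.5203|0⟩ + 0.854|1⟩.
-0.8887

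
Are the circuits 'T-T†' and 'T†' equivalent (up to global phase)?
No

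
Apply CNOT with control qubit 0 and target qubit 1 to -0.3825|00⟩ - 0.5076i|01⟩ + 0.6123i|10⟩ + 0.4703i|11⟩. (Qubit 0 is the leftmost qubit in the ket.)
-0.3825|00⟩ - 0.5076i|01⟩ + 0.4703i|10⟩ + 0.6123i|11⟩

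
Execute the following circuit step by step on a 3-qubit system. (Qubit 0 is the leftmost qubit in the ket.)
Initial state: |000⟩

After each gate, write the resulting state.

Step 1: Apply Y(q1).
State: i|010⟩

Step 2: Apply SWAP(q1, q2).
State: i|001⟩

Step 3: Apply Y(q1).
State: -|011⟩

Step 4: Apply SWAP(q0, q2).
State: -|110⟩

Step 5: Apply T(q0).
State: (-1/√2 - (1/√2)i)|110⟩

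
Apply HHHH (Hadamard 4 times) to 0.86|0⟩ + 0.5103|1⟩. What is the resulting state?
0.86|0⟩ + 0.5103|1⟩

H² = I, so an even number of Hadamards cancels: H^4 = I and the state is unchanged.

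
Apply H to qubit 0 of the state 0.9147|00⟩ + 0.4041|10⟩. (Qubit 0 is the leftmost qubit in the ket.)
0.9325|00⟩ + 0.361|10⟩

H on qubit 0 mixes each pair of kets that differ only in qubit 0: amplitudes (a, b) of (|…0…⟩, |…1…⟩) become ((a + b)/√2, (a − b)/√2). Kets absent from the input have amplitude 0.
(|00⟩, |10⟩): (a, b) = (0.9147, 0.4041) → (0.9325, 0.361)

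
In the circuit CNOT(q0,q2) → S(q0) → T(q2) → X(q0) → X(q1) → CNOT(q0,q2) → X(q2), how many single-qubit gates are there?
5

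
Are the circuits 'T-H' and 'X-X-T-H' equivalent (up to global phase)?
Yes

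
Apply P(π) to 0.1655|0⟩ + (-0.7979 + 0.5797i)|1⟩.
0.1655|0⟩ + (0.7979 - 0.5797i)|1⟩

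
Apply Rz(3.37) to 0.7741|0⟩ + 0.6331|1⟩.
(-0.08821 - 0.7691i)|0⟩ + (-0.07215 + 0.629i)|1⟩

Rz(3.37) = [[e^(−iθ/2), 0], [0, e^(iθ/2)]] with e^(±iθ/2) = cos(θ/2) ± i·sin(θ/2); θ = 3.37, cos(θ/2) ≈ -0.113956, sin(θ/2) ≈ 0.993486.
With a = amp(|0⟩) = 0.7741 and b = amp(|1⟩) = 0.6331:
new amp(|0⟩) = (-0.113956 - 0.993486i)·a = (-0.08821 - 0.7691i)
new amp(|1⟩) = (-0.113956 + 0.993486i)·b = (-0.07215 + 0.629i)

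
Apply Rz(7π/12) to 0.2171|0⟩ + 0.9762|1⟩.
(0.1322 - 0.1722i)|0⟩ + (0.5943 + 0.7745i)|1⟩

Rz(7π/12) = [[e^(−iθ/2), 0], [0, e^(iθ/2)]] with e^(±iθ/2) = cos(θ/2) ± i·sin(θ/2); θ = 7π/12, cos(θ/2) ≈ 0.608761, sin(θ/2) ≈ 0.793353.
With a = amp(|0⟩) = 0.2171 and b = amp(|1⟩) = 0.9762:
new amp(|0⟩) = (0.608761 - 0.793353i)·a = (0.1322 - 0.1722i)
new amp(|1⟩) = (0.608761 + 0.793353i)·b = (0.5943 + 0.7745i)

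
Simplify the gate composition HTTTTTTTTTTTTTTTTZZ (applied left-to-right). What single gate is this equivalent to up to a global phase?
H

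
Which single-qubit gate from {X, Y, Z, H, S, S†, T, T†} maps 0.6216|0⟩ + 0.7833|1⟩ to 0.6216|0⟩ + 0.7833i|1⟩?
S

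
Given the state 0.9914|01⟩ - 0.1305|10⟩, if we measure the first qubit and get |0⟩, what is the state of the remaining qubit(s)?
|1⟩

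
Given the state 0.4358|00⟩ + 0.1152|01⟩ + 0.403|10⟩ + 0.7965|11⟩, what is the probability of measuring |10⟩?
0.1624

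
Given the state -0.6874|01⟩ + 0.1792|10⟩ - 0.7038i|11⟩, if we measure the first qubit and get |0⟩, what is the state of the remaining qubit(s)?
-|1⟩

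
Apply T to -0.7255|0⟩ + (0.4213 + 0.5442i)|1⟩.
-0.7255|0⟩ + (-0.0869 + 0.6827i)|1⟩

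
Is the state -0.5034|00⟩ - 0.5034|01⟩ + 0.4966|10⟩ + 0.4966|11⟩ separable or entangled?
Separable

Writing the state as a|00⟩ + b|01⟩ + c|10⟩ + d|11⟩, it is a product state iff ad − bc = 0.
Here (a, b, c, d) = (-0.5034, -0.5034, 0.4966, 0.4966): ad − bc = (-0.5034)(0.4966) − (-0.5034)(0.4966) = 0, so the state is separable.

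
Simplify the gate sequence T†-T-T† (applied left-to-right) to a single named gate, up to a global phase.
T†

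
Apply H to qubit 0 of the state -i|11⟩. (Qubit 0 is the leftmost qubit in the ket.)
-(1/√2)i|01⟩ + (1/√2)i|11⟩

H on qubit 0 mixes each pair of kets that differ only in qubit 0: amplitudes (a, b) of (|…0…⟩, |…1…⟩) become ((a + b)/√2, (a − b)/√2). Kets absent from the input have amplitude 0.
(|01⟩, |11⟩): (a, b) = (0, -i) → (-(1/√2)i, (1/√2)i)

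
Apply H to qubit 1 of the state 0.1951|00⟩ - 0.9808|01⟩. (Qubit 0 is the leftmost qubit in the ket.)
-0.5556|00⟩ + 0.8315|01⟩

H on qubit 1 mixes each pair of kets that differ only in qubit 1: amplitudes (a, b) of (|…0…⟩, |…1…⟩) become ((a + b)/√2, (a − b)/√2). Kets absent from the input have amplitude 0.
(|00⟩, |01⟩): (a, b) = (0.1951, -0.9808) → (-0.5556, 0.8315)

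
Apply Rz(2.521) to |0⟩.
(0.3053 - 0.9522i)|0⟩

Rz(2.521) = [[e^(−iθ/2), 0], [0, e^(iθ/2)]] with e^(±iθ/2) = cos(θ/2) ± i·sin(θ/2); θ = 2.521, cos(θ/2) ≈ 0.305341, sin(θ/2) ≈ 0.952243.
With a = amp(|0⟩) = 1 and b = amp(|1⟩) = 0:
new amp(|0⟩) = (0.305341 - 0.952243i)·a = (0.3053 - 0.9522i)
new amp(|1⟩) = (0.305341 + 0.952243i)·b = 0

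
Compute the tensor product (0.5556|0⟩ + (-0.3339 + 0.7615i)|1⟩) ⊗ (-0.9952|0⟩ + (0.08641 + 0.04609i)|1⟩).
-0.5529|00⟩ + (0.04801 + 0.02561i)|01⟩ + (0.3323 - 0.7578i)|10⟩ + (-0.06395 + 0.05041i)|11⟩

amp(|b₁b₂…⟩) = product of the factor amplitudes for bits b₁, b₂, …; only kets whose every factor amplitude is nonzero survive.
|00⟩: (0.5556)(-0.9952) = -0.5529
|01⟩: (0.5556)(0.08641 + 0.04609i) = (0.04801 + 0.02561i)
|10⟩: (-0.3339 + 0.7615i)(-0.9952) = (0.3323 - 0.7578i)
|11⟩: (-0.3339 + 0.7615i)(0.08641 + 0.04609i) = (-0.06395 + 0.05041i)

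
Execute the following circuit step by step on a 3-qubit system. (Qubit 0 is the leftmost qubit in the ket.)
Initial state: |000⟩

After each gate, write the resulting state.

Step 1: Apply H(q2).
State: 1/√2|000⟩ + 1/√2|001⟩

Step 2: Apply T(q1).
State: 1/√2|000⟩ + 1/√2|001⟩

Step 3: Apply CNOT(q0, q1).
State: 1/√2|000⟩ + 1/√2|001⟩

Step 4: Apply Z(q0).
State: 1/√2|000⟩ + 1/√2|001⟩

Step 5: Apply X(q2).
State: 1/√2|000⟩ + 1/√2|001⟩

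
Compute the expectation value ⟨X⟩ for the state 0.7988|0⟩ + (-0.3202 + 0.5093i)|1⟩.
-0.5116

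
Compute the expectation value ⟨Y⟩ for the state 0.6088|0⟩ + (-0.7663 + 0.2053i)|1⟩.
0.25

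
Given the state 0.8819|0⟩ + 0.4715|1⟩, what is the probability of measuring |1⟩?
0.2223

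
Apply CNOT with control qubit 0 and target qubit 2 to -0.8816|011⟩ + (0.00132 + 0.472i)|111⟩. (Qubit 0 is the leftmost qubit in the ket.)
-0.8816|011⟩ + (0.00132 + 0.472i)|110⟩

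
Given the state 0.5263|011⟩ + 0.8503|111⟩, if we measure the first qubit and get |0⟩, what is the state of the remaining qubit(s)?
|11⟩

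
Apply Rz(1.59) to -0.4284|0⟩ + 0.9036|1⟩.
(-0.3 + 0.3058i)|0⟩ + (0.6328 + 0.645i)|1⟩

Rz(1.59) = [[e^(−iθ/2), 0], [0, e^(iθ/2)]] with e^(±iθ/2) = cos(θ/2) ± i·sin(θ/2); θ = 1.59, cos(θ/2) ≈ 0.700285, sin(θ/2) ≈ 0.713864.
With a = amp(|0⟩) = -0.4284 and b = amp(|1⟩) = 0.9036:
new amp(|0⟩) = (0.700285 - 0.713864i)·a = (-0.3 + 0.3058i)
new amp(|1⟩) = (0.700285 + 0.713864i)·b = (0.6328 + 0.645i)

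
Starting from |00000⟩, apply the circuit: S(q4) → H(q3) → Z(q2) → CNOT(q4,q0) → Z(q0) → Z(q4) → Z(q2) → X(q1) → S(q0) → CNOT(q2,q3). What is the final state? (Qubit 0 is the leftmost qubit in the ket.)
1/√2|01000⟩ + 1/√2|01010⟩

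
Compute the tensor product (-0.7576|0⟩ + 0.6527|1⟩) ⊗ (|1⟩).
-0.7576|01⟩ + 0.6527|11⟩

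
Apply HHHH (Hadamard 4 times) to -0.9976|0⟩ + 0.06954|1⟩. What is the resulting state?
-0.9976|0⟩ + 0.06954|1⟩

H² = I, so an even number of Hadamards cancels: H^4 = I and the state is unchanged.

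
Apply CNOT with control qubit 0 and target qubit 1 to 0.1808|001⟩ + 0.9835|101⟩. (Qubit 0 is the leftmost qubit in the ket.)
0.1808|001⟩ + 0.9835|111⟩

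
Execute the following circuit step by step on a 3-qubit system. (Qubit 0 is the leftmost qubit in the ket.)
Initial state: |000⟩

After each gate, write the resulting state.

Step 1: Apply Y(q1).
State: i|010⟩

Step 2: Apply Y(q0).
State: -|110⟩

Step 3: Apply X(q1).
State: -|100⟩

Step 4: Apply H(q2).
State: -1/√2|100⟩ - 1/√2|101⟩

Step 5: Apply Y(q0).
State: (1/√2)i|000⟩ + (1/√2)i|001⟩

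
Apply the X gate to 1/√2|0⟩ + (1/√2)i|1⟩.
(1/√2)i|0⟩ + 1/√2|1⟩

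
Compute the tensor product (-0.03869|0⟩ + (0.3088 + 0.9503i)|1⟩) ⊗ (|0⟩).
-0.03869|00⟩ + (0.3088 + 0.9503i)|10⟩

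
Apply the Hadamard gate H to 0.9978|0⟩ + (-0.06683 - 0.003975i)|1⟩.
(0.6583 - 0.002811i)|0⟩ + (0.7528 + 0.002811i)|1⟩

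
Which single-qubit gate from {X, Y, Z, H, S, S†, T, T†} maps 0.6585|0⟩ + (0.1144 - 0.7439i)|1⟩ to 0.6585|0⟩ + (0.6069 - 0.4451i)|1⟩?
T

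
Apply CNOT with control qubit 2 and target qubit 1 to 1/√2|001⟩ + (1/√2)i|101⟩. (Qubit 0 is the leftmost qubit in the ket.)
1/√2|011⟩ + (1/√2)i|111⟩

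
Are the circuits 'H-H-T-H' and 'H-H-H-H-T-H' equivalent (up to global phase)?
Yes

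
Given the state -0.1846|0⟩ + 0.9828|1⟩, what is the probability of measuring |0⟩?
0.03408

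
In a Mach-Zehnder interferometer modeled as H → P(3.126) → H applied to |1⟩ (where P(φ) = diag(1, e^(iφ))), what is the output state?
(0.9999 - 0.007796i)|0⟩ + (0.00006078 + 0.007796i)|1⟩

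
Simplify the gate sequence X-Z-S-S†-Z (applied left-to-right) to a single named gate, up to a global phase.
X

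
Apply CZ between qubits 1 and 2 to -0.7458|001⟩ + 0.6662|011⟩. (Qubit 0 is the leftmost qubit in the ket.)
-0.7458|001⟩ - 0.6662|011⟩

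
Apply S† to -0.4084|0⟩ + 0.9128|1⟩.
-0.4084|0⟩ - 0.9128i|1⟩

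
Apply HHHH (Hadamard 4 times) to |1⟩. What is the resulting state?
|1⟩

H² = I, so an even number of Hadamards cancels: H^4 = I and the state is unchanged.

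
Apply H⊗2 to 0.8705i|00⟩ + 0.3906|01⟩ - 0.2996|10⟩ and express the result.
(0.0455 + 0.4353i)|00⟩ + (-0.3451 + 0.4353i)|01⟩ + (0.3451 + 0.4353i)|10⟩ + (-0.0455 + 0.4353i)|11⟩

H⊗2 gives amp(|y⟩) = (1/2) Σ_x (−1)^(x·y) amp(|x⟩), where x·y is the number of positions in which both x and y have a 1.
|00⟩: (0.8705i + 0.3906 - 0.2996)/2 = (0.0455 + 0.4353i)
|01⟩: (0.8705i - 0.3906 - 0.2996)/2 = (-0.3451 + 0.4353i)
|10⟩: (0.8705i + 0.3906 + 0.2996)/2 = (0.3451 + 0.4353i)
|11⟩: (0.8705i - 0.3906 + 0.2996)/2 = (-0.0455 + 0.4353i)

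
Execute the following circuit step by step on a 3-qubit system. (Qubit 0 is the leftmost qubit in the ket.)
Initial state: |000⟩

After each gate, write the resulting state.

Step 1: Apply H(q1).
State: 1/√2|000⟩ + 1/√2|010⟩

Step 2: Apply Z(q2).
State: 1/√2|000⟩ + 1/√2|010⟩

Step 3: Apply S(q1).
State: 1/√2|000⟩ + (1/√2)i|010⟩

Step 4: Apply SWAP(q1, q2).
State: 1/√2|000⟩ + (1/√2)i|001⟩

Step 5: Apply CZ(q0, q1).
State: 1/√2|000⟩ + (1/√2)i|001⟩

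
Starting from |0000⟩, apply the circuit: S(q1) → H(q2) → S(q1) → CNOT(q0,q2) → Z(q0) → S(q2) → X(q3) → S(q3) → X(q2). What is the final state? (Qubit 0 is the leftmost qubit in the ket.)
-1/√2|0001⟩ + (1/√2)i|0011⟩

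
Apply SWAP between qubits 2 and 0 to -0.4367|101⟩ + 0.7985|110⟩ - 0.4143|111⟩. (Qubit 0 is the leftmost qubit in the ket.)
0.7985|011⟩ - 0.4367|101⟩ - 0.4143|111⟩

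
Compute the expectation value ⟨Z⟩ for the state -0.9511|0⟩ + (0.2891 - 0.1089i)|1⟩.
0.8092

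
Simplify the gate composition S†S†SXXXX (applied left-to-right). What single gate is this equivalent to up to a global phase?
S†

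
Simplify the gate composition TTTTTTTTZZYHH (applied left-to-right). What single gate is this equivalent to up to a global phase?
Y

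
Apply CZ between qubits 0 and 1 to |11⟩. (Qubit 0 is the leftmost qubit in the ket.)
-|11⟩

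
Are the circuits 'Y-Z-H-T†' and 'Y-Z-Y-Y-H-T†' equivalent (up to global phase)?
Yes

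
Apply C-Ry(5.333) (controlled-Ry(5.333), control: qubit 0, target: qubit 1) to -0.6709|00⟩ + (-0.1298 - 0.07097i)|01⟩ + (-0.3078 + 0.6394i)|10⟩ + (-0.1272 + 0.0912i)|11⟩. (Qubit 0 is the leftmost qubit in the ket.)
-0.6709|00⟩ + (-0.1298 - 0.07097i)|01⟩ + (0.3319 - 0.6103i)|10⟩ + (-0.02768 + 0.2114i)|11⟩

C-Ry(5.333) leaves the control-|0⟩ kets |00⟩, |01⟩ unchanged and applies Ry(5.333) to qubit 1 on the control-|1⟩ pair (|10⟩, |11⟩).
Ry(5.333) = [[cos(θ/2), −sin(θ/2)], [sin(θ/2), cos(θ/2)]]; θ = 5.333, cos(θ/2) ≈ -0.88925, sin(θ/2) ≈ 0.457421.
With a = amp(|10⟩) = (-0.3078 + 0.6394i) and b = amp(|11⟩) = (-0.1272 + 0.0912i):
new amp(|10⟩) = (-0.88925)·a + (-0.457421)·b = (0.3319 - 0.6103i)
new amp(|11⟩) = (0.457421)·a + (-0.88925)·b = (-0.02768 + 0.2114i)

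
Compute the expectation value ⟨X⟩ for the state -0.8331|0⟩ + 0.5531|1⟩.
-0.9216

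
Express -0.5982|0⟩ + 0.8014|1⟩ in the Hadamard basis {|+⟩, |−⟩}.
0.1437|+⟩ - 0.9897|−⟩

With |ψ⟩ = α|0⟩ + β|1⟩, the Hadamard-basis coefficients are ⟨+|ψ⟩ = (α + β)/√2 and ⟨−|ψ⟩ = (α − β)/√2.
Here α = -0.5982, β = 0.8014: (α + β)/√2 = 0.1437, (α − β)/√2 = -0.9897.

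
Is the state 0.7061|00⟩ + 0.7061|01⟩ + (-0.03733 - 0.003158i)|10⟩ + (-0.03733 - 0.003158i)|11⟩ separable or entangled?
Separable

Writing the state as a|00⟩ + b|01⟩ + c|10⟩ + d|11⟩, it is a product state iff ad − bc = 0.
Here (a, b, c, d) = (0.7061, 0.7061, (-0.03733 - 0.003158i), (-0.03733 - 0.003158i)): ad − bc = (0.7061)(-0.03733 - 0.003158i) − (0.7061)(-0.03733 - 0.003158i) = 0, so the state is separable.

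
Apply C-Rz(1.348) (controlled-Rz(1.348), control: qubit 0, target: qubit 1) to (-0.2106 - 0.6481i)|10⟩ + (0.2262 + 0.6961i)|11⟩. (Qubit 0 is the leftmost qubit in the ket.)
(-0.569 - 0.3749i)|10⟩ + (-0.2577 + 0.6851i)|11⟩

C-Rz(1.348) leaves the control-|0⟩ kets |00⟩, |01⟩ unchanged and applies Rz(1.348) to qubit 1 on the control-|1⟩ pair (|10⟩, |11⟩).
Rz(1.348) = [[e^(−iθ/2), 0], [0, e^(iθ/2)]] with e^(±iθ/2) = cos(θ/2) ± i·sin(θ/2); θ = 1.348, cos(θ/2) ≈ 0.781331, sin(θ/2) ≈ 0.624116.
With a = amp(|10⟩) = (-0.2106 - 0.6481i) and b = amp(|11⟩) = (0.2262 + 0.6961i):
new amp(|10⟩) = (0.781331 - 0.624116i)·a = (-0.569 - 0.3749i)
new amp(|11⟩) = (0.781331 + 0.624116i)·b = (-0.2577 + 0.6851i)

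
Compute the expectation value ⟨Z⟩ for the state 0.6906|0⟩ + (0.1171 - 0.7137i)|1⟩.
-0.04615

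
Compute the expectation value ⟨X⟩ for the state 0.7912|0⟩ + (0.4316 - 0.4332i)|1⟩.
0.683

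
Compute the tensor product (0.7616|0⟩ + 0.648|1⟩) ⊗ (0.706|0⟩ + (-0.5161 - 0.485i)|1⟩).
0.5377|00⟩ + (-0.3931 - 0.3694i)|01⟩ + 0.4575|10⟩ + (-0.3344 - 0.3143i)|11⟩

amp(|b₁b₂…⟩) = product of the factor amplitudes for bits b₁, b₂, …; only kets whose every factor amplitude is nonzero survive.
|00⟩: (0.7616)(0.706) = 0.5377
|01⟩: (0.7616)(-0.5161 - 0.485i) = (-0.3931 - 0.3694i)
|10⟩: (0.648)(0.706) = 0.4575
|11⟩: (0.648)(-0.5161 - 0.485i) = (-0.3344 - 0.3143i)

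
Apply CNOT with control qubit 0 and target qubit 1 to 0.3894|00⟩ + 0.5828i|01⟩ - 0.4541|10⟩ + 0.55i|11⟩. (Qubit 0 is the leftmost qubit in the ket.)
0.3894|00⟩ + 0.5828i|01⟩ + 0.55i|10⟩ - 0.4541|11⟩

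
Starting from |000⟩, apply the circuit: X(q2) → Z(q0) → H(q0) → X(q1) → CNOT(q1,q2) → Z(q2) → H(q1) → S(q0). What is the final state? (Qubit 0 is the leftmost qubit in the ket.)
1/2|000⟩ - 1/2|010⟩ + (1/2)i|100⟩ - (1/2)i|110⟩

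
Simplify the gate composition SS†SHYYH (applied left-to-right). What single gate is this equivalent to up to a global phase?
S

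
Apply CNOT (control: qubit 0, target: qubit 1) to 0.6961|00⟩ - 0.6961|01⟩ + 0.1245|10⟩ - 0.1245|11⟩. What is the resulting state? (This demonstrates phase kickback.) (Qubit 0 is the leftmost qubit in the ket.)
0.6961|00⟩ - 0.6961|01⟩ - 0.1245|10⟩ + 0.1245|11⟩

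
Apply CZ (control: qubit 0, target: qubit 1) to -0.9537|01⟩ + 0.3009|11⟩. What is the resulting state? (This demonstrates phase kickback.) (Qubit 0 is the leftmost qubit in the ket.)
-0.9537|01⟩ - 0.3009|11⟩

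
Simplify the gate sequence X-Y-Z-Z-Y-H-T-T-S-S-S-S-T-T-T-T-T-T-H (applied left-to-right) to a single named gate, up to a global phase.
X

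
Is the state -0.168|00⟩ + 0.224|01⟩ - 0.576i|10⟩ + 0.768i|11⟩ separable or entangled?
Separable

Writing the state as a|00⟩ + b|01⟩ + c|10⟩ + d|11⟩, it is a product state iff ad − bc = 0.
Here (a, b, c, d) = (-0.168, 0.224, -0.576i, 0.768i): ad − bc = (-0.168)(0.768i) − (0.224)(-0.576i) = 0, so the state is separable.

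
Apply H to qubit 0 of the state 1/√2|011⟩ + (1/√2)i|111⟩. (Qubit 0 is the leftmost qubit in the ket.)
(1/2 + (1/2)i)|011⟩ + (1/2 - (1/2)i)|111⟩

H on qubit 0 mixes each pair of kets that differ only in qubit 0: amplitudes (a, b) of (|…0…⟩, |…1…⟩) become ((a + b)/√2, (a − b)/√2). Kets absent from the input have amplitude 0.
(|011⟩, |111⟩): (a, b) = (1/√2, (1/√2)i) → ((1/2 + (1/2)i), (1/2 - (1/2)i))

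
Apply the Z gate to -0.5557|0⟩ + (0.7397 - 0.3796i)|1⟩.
-0.5557|0⟩ + (-0.7397 + 0.3796i)|1⟩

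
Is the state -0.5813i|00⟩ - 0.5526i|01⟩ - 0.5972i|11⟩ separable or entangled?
Entangled

Writing the state as a|00⟩ + b|01⟩ + c|10⟩ + d|11⟩, it is a product state iff ad − bc = 0.
Here (a, b, c, d) = (-0.5813i, -0.5526i, 0, -0.5972i): ad − bc = (-0.5813i)(-0.5972i) − (-0.5526i)(0) = -0.3472 ≠ 0, so the state is entangled.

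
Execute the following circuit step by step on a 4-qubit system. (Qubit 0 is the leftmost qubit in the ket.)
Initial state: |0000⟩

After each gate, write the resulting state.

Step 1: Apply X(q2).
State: |0010⟩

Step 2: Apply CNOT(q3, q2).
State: |0010⟩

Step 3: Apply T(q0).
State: |0010⟩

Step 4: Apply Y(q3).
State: i|0011⟩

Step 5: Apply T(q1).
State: i|0011⟩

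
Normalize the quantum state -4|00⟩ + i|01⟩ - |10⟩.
-0.9428|00⟩ + 0.2357i|01⟩ - 0.2357|10⟩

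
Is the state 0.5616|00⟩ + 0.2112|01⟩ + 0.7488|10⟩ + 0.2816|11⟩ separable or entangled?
Separable

Writing the state as a|00⟩ + b|01⟩ + c|10⟩ + d|11⟩, it is a product state iff ad − bc = 0.
Here (a, b, c, d) = (0.5616, 0.2112, 0.7488, 0.2816): ad − bc = (0.5616)(0.2816) − (0.2112)(0.7488) = 0, so the state is separable.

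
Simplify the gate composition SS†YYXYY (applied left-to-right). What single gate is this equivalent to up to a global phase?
X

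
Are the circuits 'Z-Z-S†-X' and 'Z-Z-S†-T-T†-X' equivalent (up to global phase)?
Yes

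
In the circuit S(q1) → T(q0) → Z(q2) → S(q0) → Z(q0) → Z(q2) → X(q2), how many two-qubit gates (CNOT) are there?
0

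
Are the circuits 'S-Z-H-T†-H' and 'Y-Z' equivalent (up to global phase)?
No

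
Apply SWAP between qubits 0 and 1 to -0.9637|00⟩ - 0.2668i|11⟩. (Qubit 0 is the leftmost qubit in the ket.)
-0.9637|00⟩ - 0.2668i|11⟩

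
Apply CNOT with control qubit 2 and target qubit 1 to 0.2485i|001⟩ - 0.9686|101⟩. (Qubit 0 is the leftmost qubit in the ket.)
0.2485i|011⟩ - 0.9686|111⟩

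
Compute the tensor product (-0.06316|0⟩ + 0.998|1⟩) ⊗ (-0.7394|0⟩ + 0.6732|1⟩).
0.0467|00⟩ - 0.04252|01⟩ - 0.7379|10⟩ + 0.6719|11⟩

amp(|b₁b₂…⟩) = product of the factor amplitudes for bits b₁, b₂, …; only kets whose every factor amplitude is nonzero survive.
|00⟩: (-0.06316)(-0.7394) = 0.0467
|01⟩: (-0.06316)(0.6732) = -0.04252
|10⟩: (0.998)(-0.7394) = -0.7379
|11⟩: (0.998)(0.6732) = 0.6719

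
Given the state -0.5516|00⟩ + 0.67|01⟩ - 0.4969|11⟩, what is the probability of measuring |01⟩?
0.4489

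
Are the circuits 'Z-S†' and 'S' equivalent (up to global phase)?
Yes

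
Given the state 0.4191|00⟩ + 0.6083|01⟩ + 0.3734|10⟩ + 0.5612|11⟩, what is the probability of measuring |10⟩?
0.1394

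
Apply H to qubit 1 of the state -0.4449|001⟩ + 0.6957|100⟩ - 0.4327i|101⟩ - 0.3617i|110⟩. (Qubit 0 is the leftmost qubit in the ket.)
-0.3146|001⟩ - 0.3146|011⟩ + (0.4919 - 0.2558i)|100⟩ - 0.306i|101⟩ + (0.4919 + 0.2558i)|110⟩ - 0.306i|111⟩

H on qubit 1 mixes each pair of kets that differ only in qubit 1: amplitudes (a, b) of (|…0…⟩, |…1…⟩) become ((a + b)/√2, (a − b)/√2). Kets absent from the input have amplitude 0.
(|001⟩, |011⟩): (a, b) = (-0.4449, 0) → (-0.3146, -0.3146)
(|100⟩, |110⟩): (a, b) = (0.6957, -0.3617i) → ((0.4919 - 0.2558i), (0.4919 + 0.2558i))
(|101⟩, |111⟩): (a, b) = (-0.4327i, 0) → (-0.306i, -0.306i)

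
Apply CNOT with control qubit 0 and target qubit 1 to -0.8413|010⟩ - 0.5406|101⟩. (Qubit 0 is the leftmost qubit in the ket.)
-0.8413|010⟩ - 0.5406|111⟩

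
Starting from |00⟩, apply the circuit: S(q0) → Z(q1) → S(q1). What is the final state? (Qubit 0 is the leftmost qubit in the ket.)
|00⟩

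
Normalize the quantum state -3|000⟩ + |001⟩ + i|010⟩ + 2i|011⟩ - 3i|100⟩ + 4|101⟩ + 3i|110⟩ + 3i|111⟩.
-0.3939|000⟩ + 0.1313|001⟩ + 0.1313i|010⟩ + 0.2626i|011⟩ - 0.3939i|100⟩ + 0.5252|101⟩ + 0.3939i|110⟩ + 0.3939i|111⟩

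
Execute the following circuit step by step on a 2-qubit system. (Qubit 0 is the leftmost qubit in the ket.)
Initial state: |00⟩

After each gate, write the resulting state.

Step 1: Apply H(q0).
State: 1/√2|00⟩ + 1/√2|10⟩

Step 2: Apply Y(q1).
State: (1/√2)i|01⟩ + (1/√2)i|11⟩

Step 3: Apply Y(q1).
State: 1/√2|00⟩ + 1/√2|10⟩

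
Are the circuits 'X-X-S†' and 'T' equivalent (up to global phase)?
No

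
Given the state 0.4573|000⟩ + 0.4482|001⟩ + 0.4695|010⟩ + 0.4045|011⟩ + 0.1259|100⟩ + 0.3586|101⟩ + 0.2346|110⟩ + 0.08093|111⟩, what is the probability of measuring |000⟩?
0.2091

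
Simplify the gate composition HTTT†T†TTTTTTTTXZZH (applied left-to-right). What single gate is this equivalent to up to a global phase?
Z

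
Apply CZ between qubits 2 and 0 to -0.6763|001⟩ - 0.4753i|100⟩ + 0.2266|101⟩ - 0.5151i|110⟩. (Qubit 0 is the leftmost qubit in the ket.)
-0.6763|001⟩ - 0.4753i|100⟩ - 0.2266|101⟩ - 0.5151i|110⟩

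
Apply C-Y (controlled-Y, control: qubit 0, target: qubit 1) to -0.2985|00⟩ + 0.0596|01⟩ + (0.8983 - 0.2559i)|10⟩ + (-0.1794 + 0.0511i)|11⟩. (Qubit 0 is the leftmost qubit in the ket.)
-0.2985|00⟩ + 0.0596|01⟩ + (0.0511 + 0.1794i)|10⟩ + (0.2559 + 0.8983i)|11⟩

C-Y leaves the control-|0⟩ kets |00⟩, |01⟩ unchanged and applies Y to qubit 1 on the control-|1⟩ pair (|10⟩, |11⟩).
Y = [[0, -i], [i, 0]].
With a = amp(|10⟩) = (0.8983 - 0.2559i) and b = amp(|11⟩) = (-0.1794 + 0.0511i):
new amp(|10⟩) = (-i)·b = (0.0511 + 0.1794i)
new amp(|11⟩) = (i)·a = (0.2559 + 0.8983i)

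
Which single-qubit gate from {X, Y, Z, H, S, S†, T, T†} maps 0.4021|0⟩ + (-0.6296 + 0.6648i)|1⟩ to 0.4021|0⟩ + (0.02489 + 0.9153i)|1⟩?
T†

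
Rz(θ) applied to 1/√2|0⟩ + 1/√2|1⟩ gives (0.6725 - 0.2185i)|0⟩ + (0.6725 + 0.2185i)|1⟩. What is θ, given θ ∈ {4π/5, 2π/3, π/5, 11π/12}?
π/5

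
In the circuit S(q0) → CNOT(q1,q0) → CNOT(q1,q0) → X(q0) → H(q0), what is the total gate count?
5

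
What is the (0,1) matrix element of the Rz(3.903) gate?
0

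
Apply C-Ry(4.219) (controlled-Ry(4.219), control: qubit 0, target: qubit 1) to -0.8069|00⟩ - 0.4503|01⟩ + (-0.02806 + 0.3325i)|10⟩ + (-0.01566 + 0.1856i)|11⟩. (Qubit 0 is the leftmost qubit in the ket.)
-0.8069|00⟩ - 0.4503|01⟩ + (0.02784 - 0.3299i)|10⟩ + (-0.01605 + 0.1902i)|11⟩

C-Ry(4.219) leaves the control-|0⟩ kets |00⟩, |01⟩ unchanged and applies Ry(4.219) to qubit 1 on the control-|1⟩ pair (|10⟩, |11⟩).
Ry(4.219) = [[cos(θ/2), −sin(θ/2)], [sin(θ/2), cos(θ/2)]]; θ = 4.219, cos(θ/2) ≈ -0.513024, sin(θ/2) ≈ 0.858374.
With a = amp(|10⟩) = (-0.02806 + 0.3325i) and b = amp(|11⟩) = (-0.01566 + 0.1856i):
new amp(|10⟩) = (-0.513024)·a + (-0.858374)·b = (0.02784 - 0.3299i)
new amp(|11⟩) = (0.858374)·a + (-0.513024)·b = (-0.01605 + 0.1902i)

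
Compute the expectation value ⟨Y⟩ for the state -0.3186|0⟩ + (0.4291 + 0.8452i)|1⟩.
-0.5386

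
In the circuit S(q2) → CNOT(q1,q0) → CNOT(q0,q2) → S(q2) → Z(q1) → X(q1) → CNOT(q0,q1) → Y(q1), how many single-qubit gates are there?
5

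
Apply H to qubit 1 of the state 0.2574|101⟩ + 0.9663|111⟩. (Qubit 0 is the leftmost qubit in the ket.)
0.8653|101⟩ - 0.5013|111⟩

H on qubit 1 mixes each pair of kets that differ only in qubit 1: amplitudes (a, b) of (|…0…⟩, |…1…⟩) become ((a + b)/√2, (a − b)/√2). Kets absent from the input have amplitude 0.
(|101⟩, |111⟩): (a, b) = (0.2574, 0.9663) → (0.8653, -0.5013)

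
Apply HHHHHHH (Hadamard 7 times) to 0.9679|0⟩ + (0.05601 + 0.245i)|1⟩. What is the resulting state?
(0.724 + 0.1732i)|0⟩ + (0.6448 - 0.1732i)|1⟩

H² = I, so H^7 = H: a single Hadamard. With (a, b) = (0.9679, (0.05601 + 0.245i)), H gives ((a + b)/√2, (a − b)/√2) = ((0.724 + 0.1732i), (0.6448 - 0.1732i)).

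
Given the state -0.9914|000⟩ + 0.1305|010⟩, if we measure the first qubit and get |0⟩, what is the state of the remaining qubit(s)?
-0.9914|00⟩ + 0.1305|10⟩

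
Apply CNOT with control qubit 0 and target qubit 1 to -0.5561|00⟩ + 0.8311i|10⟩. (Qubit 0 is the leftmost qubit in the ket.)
-0.5561|00⟩ + 0.8311i|11⟩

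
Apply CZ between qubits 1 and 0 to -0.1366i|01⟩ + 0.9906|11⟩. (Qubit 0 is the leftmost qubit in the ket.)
-0.1366i|01⟩ - 0.9906|11⟩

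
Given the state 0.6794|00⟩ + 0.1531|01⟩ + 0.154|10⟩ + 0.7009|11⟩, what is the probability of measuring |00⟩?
0.4616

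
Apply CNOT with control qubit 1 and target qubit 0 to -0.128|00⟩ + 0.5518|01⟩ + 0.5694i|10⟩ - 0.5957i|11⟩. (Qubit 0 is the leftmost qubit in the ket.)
-0.128|00⟩ - 0.5957i|01⟩ + 0.5694i|10⟩ + 0.5518|11⟩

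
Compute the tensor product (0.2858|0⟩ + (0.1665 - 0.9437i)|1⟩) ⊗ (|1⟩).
0.2858|01⟩ + (0.1665 - 0.9437i)|11⟩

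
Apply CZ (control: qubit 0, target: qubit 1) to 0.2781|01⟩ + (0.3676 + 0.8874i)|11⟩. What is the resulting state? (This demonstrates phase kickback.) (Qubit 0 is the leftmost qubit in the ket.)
0.2781|01⟩ + (-0.3676 - 0.8874i)|11⟩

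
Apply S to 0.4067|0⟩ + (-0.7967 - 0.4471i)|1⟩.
0.4067|0⟩ + (0.4471 - 0.7967i)|1⟩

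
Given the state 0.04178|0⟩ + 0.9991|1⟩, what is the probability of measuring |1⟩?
0.9982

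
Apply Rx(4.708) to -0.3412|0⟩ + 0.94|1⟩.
(0.2407 - 0.6661i)|0⟩ + (-0.6632 + 0.2418i)|1⟩

Rx(4.708) = [[cos(θ/2), −i·sin(θ/2)], [−i·sin(θ/2), cos(θ/2)]]; θ = 4.708, cos(θ/2) ≈ -0.705553, sin(θ/2) ≈ 0.708657.
With a = amp(|0⟩) = -0.3412 and b = amp(|1⟩) = 0.94:
new amp(|0⟩) = (-0.705553)·a + (-0.708657i)·b = (0.2407 - 0.6661i)
new amp(|1⟩) = (-0.708657i)·a + (-0.705553)·b = (-0.6632 + 0.2418i)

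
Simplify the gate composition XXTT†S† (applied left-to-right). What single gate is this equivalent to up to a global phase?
S†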